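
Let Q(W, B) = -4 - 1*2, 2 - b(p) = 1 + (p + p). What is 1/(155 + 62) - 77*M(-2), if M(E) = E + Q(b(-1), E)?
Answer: 133673/217 ≈ 616.00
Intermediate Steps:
b(p) = 1 - 2*p (b(p) = 2 - (1 + (p + p)) = 2 - (1 + 2*p) = 2 + (-1 - 2*p) = 1 - 2*p)
Q(W, B) = -6 (Q(W, B) = -4 - 2 = -6)
M(E) = -6 + E (M(E) = E - 6 = -6 + E)
1/(155 + 62) - 77*M(-2) = 1/(155 + 62) - 77*(-6 - 2) = 1/217 - 77*(-8) = 1/217 + 616 = 133673/217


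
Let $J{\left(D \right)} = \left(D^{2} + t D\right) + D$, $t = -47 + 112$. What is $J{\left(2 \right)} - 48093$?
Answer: $-47957$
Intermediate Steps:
$t = 65$
$J{\left(D \right)} = D^{2} + 66 D$ ($J{\left(D \right)} = \left(D^{2} + 65 D\right) + D = D^{2} + 66 D$)
$J{\left(2 \right)} - 48093 = 2 \left(66 + 2\right) - 48093 = 2 \cdot 68 - 48093 = 136 - 48093 = -47957$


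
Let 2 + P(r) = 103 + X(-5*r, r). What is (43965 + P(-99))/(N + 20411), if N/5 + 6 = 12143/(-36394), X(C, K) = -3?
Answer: 1603628822/741685399 ≈ 2.1621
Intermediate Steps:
P(r) = 98 (P(r) = -2 + (103 - 3) = -2 + 100 = 98)
N = -1152535/36394 (N = -30 + 5*(12143/(-36394)) = -30 + 5*(12143*(-1/36394)) = -30 + 5*(-12143/36394) = -30 - 60715/36394 = -1152535/36394 ≈ -31.668)
(43965 + P(-99))/(N + 20411) = (43965 + 98)/(-1152535/36394 + 20411) = 44063/(741685399/36394) = 44063*(36394/741685399) = 1603628822/741685399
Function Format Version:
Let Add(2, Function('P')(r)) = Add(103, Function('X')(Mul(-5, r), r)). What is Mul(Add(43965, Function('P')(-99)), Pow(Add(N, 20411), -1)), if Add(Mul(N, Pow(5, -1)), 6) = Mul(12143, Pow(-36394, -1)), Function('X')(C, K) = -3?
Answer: Rational(1603628822, 741685399) ≈ 2.1621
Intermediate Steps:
Function('P')(r) = 98 (Function('P')(r) = Add(-2, Add(103, -3)) = Add(-2, 100) = 98)
N = Rational(-1152535, 36394) (N = Add(-30, Mul(5, Mul(12143, Pow(-36394, -1)))) = Add(-30, Mul(5, Mul(12143, Rational(-1, 36394)))) = Add(-30, Mul(5, Rational(-12143, 36394))) = Add(-30, Rational(-60715, 36394)) = Rational(-1152535, 36394) ≈ -31.668)
Mul(Add(43965, Function('P')(-99)), Pow(Add(N, 20411), -1)) = Mul(Add(43965, 98), Pow(Add(Rational(-1152535, 36394), 20411), -1)) = Mul(44063, Pow(Rational(741685399, 36394), -1)) = Mul(44063, Rational(36394, 741685399)) = Rational(1603628822, 741685399)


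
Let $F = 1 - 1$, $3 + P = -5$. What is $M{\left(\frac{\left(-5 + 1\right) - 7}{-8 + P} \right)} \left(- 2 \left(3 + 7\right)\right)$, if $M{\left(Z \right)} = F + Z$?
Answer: $- \frac{55}{4} \approx -13.75$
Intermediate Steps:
$P = -8$ ($P = -3 - 5 = -8$)
$F = 0$
$M{\left(Z \right)} = Z$ ($M{\left(Z \right)} = 0 + Z = Z$)
$M{\left(\frac{\left(-5 + 1\right) - 7}{-8 + P} \right)} \left(- 2 \left(3 + 7\right)\right) = \frac{\left(-5 + 1\right) - 7}{-8 - 8} \left(- 2 \left(3 + 7\right)\right) = \frac{-4 - 7}{-16} \left(\left(-2\right) 10\right) = \left(-11\right) \left(- \frac{1}{16}\right) \left(-20\right) = \frac{11}{16} \left(-20\right) = - \frac{55}{4}$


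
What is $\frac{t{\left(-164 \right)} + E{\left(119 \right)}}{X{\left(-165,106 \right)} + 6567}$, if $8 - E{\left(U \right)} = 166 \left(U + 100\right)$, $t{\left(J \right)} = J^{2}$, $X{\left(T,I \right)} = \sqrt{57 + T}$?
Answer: $- \frac{6895350}{4791733} + \frac{6300 i \sqrt{3}}{4791733} \approx -1.439 + 0.0022772 i$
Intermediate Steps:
$E{\left(U \right)} = -16592 - 166 U$ ($E{\left(U \right)} = 8 - 166 \left(U + 100\right) = 8 - 166 \left(100 + U\right) = 8 - \left(16600 + 166 U\right) = -16592 - 166 U$)
$\frac{t{\left(-164 \right)} + E{\left(119 \right)}}{X{\left(-165,106 \right)} + 6567} = \frac{\left(-164\right)^{2} - 36346}{\sqrt{57 - 165} + 6567} = \frac{26896 - 36346}{\sqrt{-108} + 6567} = \frac{26896 - 36346}{6 i \sqrt{3} + 6567} = - \frac{9450}{6567 + 6 i \sqrt{3}}$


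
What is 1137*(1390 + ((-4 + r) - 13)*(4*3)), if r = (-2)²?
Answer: 1403058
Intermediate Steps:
r = 4
1137*(1390 + ((-4 + r) - 13)*(4*3)) = 1137*(1390 + ((-4 + 4) - 13)*(4*3)) = 1137*(1390 + (0 - 13)*12) = 1137*(1390 - 13*12) = 1137*(1390 - 156) = 1137*1234 = 1403058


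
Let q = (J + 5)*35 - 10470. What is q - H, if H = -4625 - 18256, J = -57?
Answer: 10591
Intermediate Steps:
H = -22881
q = -12290 (q = (-57 + 5)*35 - 10470 = -52*35 - 10470 = -1820 - 10470 = -12290)
q - H = -12290 - 1*(-22881) = -12290 + 22881 = 10591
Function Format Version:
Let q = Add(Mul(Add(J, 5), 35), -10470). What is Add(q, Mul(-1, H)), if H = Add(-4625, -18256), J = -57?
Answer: 10591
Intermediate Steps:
H = -22881
q = -12290 (q = Add(Mul(Add(-57, 5), 35), -10470) = Add(Mul(-52, 35), -10470) = Add(-1820, -10470) = -12290)
Add(q, Mul(-1, H)) = Add(-12290, Mul(-1, -22881)) = Add(-12290, 22881) = 10591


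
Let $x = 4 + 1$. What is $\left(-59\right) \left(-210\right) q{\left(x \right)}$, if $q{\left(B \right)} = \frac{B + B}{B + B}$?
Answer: $12390$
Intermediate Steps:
$x = 5$
$q{\left(B \right)} = 1$ ($q{\left(B \right)} = \frac{2 B}{2 B} = 2 B \frac{1}{2 B} = 1$)
$\left(-59\right) \left(-210\right) q{\left(x \right)} = \left(-59\right) \left(-210\right) 1 = 12390 \cdot 1 = 12390$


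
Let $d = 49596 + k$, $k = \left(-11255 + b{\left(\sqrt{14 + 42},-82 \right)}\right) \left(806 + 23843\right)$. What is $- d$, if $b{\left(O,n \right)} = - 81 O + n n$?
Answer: $111635023 + 3993138 \sqrt{14} \approx 1.2658 \cdot 10^{8}$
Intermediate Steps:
$b{\left(O,n \right)} = n^{2} - 81 O$ ($b{\left(O,n \right)} = - 81 O + n^{2} = n^{2} - 81 O$)
$k = -111684619 - 3993138 \sqrt{14}$ ($k = \left(-11255 + \left(\left(-82\right)^{2} - 81 \sqrt{14 + 42}\right)\right) \left(806 + 23843\right) = \left(-11255 + \left(6724 - 81 \sqrt{56}\right)\right) 24649 = \left(-11255 + \left(6724 - 81 \cdot 2 \sqrt{14}\right)\right) 24649 = \left(-11255 + \left(6724 - 162 \sqrt{14}\right)\right) 24649 = \left(-4531 - 162 \sqrt{14}\right) 24649 = -111684619 - 3993138 \sqrt{14} \approx -1.2663 \cdot 10^{8}$)
$d = -111635023 - 3993138 \sqrt{14}$ ($d = 49596 - \left(111684619 + 3993138 \sqrt{14}\right) = -111635023 - 3993138 \sqrt{14} \approx -1.2658 \cdot 10^{8}$)
$- d = - (-111635023 - 3993138 \sqrt{14}) = 111635023 + 3993138 \sqrt{14}$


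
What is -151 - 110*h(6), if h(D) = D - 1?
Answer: -701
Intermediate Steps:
h(D) = -1 + D
-151 - 110*h(6) = -151 - 110*(-1 + 6) = -151 - 110*5 = -151 - 550 = -701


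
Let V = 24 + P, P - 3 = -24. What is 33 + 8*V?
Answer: 57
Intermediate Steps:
P = -21 (P = 3 - 24 = -21)
V = 3 (V = 24 - 21 = 3)
33 + 8*V = 33 + 8*3 = 33 + 24 = 57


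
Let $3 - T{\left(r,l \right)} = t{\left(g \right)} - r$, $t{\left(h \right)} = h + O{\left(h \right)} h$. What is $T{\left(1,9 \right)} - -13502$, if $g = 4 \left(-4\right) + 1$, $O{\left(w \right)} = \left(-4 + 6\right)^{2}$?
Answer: $13581$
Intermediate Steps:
$O{\left(w \right)} = 4$ ($O{\left(w \right)} = 2^{2} = 4$)
$g = -15$ ($g = -16 + 1 = -15$)
$t{\left(h \right)} = 5 h$ ($t{\left(h \right)} = h + 4 h = 5 h$)
$T{\left(r,l \right)} = 78 + r$ ($T{\left(r,l \right)} = 3 - \left(5 \left(-15\right) - r\right) = 3 - \left(-75 - r\right) = 3 + \left(75 + r\right) = 78 + r$)
$T{\left(1,9 \right)} - -13502 = \left(78 + 1\right) - -13502 = 79 + 13502 = 13581$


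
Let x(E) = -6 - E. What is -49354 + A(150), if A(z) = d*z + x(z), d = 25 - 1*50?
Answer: -53260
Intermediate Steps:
d = -25 (d = 25 - 50 = -25)
A(z) = -6 - 26*z (A(z) = -25*z + (-6 - z) = -6 - 26*z)
-49354 + A(150) = -49354 + (-6 - 26*150) = -49354 + (-6 - 3900) = -49354 - 3906 = -53260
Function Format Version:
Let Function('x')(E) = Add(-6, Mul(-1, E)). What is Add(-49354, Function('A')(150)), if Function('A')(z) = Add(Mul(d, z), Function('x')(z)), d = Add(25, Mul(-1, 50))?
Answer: -53260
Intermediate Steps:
d = -25 (d = Add(25, -50) = -25)
Function('A')(z) = Add(-6, Mul(-26, z)) (Function('A')(z) = Add(Mul(-25, z), Add(-6, Mul(-1, z))) = Add(-6, Mul(-26, z)))
Add(-49354, Function('A')(150)) = Add(-49354, Add(-6, Mul(-26, 150))) = Add(-49354, Add(-6, -3900)) = Add(-49354, -3906) = -53260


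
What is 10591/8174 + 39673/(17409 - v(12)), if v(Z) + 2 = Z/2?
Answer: 508623457/142268470 ≈ 3.5751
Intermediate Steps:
v(Z) = -2 + Z/2
10591/8174 + 39673/(17409 - v(12)) = 10591/8174 + 39673/(17409 - (-2 + (½)*12)) = 10591*(1/8174) + 39673/(17409 - (-2 + 6)) = 10591/8174 + 39673/(17409 - 1*4) = 10591/8174 + 39673/(17409 - 4) = 10591/8174 + 39673/17405 = 508623457/142268470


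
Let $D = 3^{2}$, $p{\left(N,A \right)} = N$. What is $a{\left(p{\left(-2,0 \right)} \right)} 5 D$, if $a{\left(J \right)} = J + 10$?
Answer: $360$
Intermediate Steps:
$a{\left(J \right)} = 10 + J$
$D = 9$
$a{\left(p{\left(-2,0 \right)} \right)} 5 D = \left(10 - 2\right) 5 \cdot 9 = 8 \cdot 5 \cdot 9 = 40 \cdot 9 = 360$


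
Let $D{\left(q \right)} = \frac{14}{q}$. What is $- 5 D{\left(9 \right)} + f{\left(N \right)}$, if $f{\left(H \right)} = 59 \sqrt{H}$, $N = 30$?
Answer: $- \frac{70}{9} + 59 \sqrt{30} \approx 315.38$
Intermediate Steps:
$- 5 D{\left(9 \right)} + f{\left(N \right)} = - 5 \cdot \frac{14}{9} + 59 \sqrt{30} = - 5 \cdot 14 \cdot \frac{1}{9} + 59 \sqrt{30} = \left(-5\right) \frac{14}{9} + 59 \sqrt{30} = - \frac{70}{9} + 59 \sqrt{30}$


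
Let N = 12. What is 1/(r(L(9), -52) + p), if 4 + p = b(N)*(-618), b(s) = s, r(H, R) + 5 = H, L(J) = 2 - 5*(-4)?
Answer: -1/7403 ≈ -0.00013508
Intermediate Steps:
L(J) = 22 (L(J) = 2 + 20 = 22)
r(H, R) = -5 + H
p = -7420 (p = -4 + 12*(-618) = -4 - 7416 = -7420)
1/(r(L(9), -52) + p) = 1/((-5 + 22) - 7420) = 1/(17 - 7420) = 1/(-7403) = -1/7403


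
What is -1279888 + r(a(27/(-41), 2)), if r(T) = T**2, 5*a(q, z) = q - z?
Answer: -53787281319/42025 ≈ -1.2799e+6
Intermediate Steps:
a(q, z) = -z/5 + q/5 (a(q, z) = (q - z)/5 = -z/5 + q/5)
-1279888 + r(a(27/(-41), 2)) = -1279888 + (-1/5*2 + (27/(-41))/5)**2 = -1279888 + (-2/5 + (27*(-1/41))/5)**2 = -1279888 + (-2/5 + (1/5)*(-27/41))**2 = -1279888 + (-2/5 - 27/205)**2 = -1279888 + (-109/205)**2 = -1279888 + 11881/42025 = -53787281319/42025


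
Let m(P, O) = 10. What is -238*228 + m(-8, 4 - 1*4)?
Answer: -54254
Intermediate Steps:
-238*228 + m(-8, 4 - 1*4) = -238*228 + 10 = -54264 + 10 = -54254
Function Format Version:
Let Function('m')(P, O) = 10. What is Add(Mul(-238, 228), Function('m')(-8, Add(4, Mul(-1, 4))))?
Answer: -54254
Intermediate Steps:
Add(Mul(-238, 228), Function('m')(-8, Add(4, Mul(-1, 4)))) = Add(Mul(-238, 228), 10) = Add(-54264, 10) = -54254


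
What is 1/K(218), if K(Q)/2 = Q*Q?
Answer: 1/95048 ≈ 1.0521e-5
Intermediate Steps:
K(Q) = 2*Q**2 (K(Q) = 2*(Q*Q) = 2*Q**2)
1/K(218) = 1/(2*218**2) = 1/(2*47524) = 1/95048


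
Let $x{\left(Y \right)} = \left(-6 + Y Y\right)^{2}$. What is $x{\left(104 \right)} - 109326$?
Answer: $116746774$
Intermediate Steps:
$x{\left(Y \right)} = \left(-6 + Y^{2}\right)^{2}$
$x{\left(104 \right)} - 109326 = \left(-6 + 104^{2}\right)^{2} - 109326 = \left(-6 + 10816\right)^{2} - 109326 = 10810^{2} - 109326 = 116856100 - 109326 = 116746774$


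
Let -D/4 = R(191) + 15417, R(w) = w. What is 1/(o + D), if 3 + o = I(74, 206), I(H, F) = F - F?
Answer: -1/62435 ≈ -1.6017e-5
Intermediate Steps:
I(H, F) = 0
o = -3 (o = -3 + 0 = -3)
D = -62432 (D = -4*(191 + 15417) = -4*15608 = -62432)
1/(o + D) = 1/(-3 - 62432) = 1/(-62435) = -1/62435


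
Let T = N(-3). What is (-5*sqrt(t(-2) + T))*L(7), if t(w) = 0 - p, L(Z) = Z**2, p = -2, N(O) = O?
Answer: -245*I ≈ -245.0*I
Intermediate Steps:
T = -3
t(w) = 2 (t(w) = 0 - 1*(-2) = 0 + 2 = 2)
(-5*sqrt(t(-2) + T))*L(7) = -5*sqrt(2 - 3)*7**2 = -5*I*49 = -245*I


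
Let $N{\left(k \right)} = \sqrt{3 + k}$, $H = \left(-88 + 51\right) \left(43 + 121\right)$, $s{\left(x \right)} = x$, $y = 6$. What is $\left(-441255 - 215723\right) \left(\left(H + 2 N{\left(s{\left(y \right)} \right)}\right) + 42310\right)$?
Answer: $-23814138544$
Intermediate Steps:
$H = -6068$ ($H = \left(-37\right) 164 = -6068$)
$\left(-441255 - 215723\right) \left(\left(H + 2 N{\left(s{\left(y \right)} \right)}\right) + 42310\right) = \left(-441255 - 215723\right) \left(\left(-6068 + 2 \sqrt{3 + 6}\right) + 42310\right) = - 656978 \left(\left(-6068 + 2 \sqrt{9}\right) + 42310\right) = - 656978 \left(\left(-6068 + 2 \cdot 3\right) + 42310\right) = - 656978 \left(\left(-6068 + 6\right) + 42310\right) = - 656978 \left(-6062 + 42310\right) = \left(-656978\right) 36248 = -23814138544$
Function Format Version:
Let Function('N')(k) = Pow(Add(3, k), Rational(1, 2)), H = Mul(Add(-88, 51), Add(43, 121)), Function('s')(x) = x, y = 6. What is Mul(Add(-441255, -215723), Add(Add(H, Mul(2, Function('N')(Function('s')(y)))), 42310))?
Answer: -23814138544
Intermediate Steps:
H = -6068 (H = Mul(-37, 164) = -6068)
Mul(Add(-441255, -215723), Add(Add(H, Mul(2, Function('N')(Function('s')(y)))), 42310)) = Mul(Add(-441255, -215723), Add(Add(-6068, Mul(2, Pow(Add(3, 6), Rational(1, 2)))), 42310)) = Mul(-656978, Add(Add(-6068, Mul(2, Pow(9, Rational(1, 2)))), 42310)) = Mul(-656978, Add(Add(-6068, Mul(2, 3)), 42310)) = Mul(-656978, Add(Add(-6068, 6), 42310)) = Mul(-656978, Add(-6062, 42310)) = Mul(-656978, 36248) = -23814138544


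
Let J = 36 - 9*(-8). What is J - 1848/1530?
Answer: 27232/255 ≈ 106.79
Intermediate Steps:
J = 108 (J = 36 + 72 = 108)
J - 1848/1530 = 108 - 1848/1530 = 108 - 1848*1/1530 = 108 - 308/255 = 27232/255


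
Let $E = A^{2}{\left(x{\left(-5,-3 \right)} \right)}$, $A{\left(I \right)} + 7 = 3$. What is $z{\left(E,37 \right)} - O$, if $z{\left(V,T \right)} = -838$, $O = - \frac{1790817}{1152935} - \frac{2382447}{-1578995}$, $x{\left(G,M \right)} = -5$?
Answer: $- \frac{43585148071868}{52013674295} \approx -837.96$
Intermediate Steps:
$A{\left(I \right)} = -4$ ($A{\left(I \right)} = -7 + 3 = -4$)
$O = - \frac{2310987342}{52013674295}$ ($O = \left(-1790817\right) \frac{1}{1152935} - - \frac{2382447}{1578995} = - \frac{255831}{164705} + \frac{2382447}{1578995} = - \frac{2310987342}{52013674295} \approx -0.04443$)
$E = 16$ ($E = \left(-4\right)^{2} = 16$)
$z{\left(E,37 \right)} - O = -838 - - \frac{2310987342}{52013674295} = -838 + \frac{2310987342}{52013674295} = - \frac{43585148071868}{52013674295}$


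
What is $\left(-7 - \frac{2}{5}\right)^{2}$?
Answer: $\frac{1369}{25} \approx 54.76$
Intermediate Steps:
$\left(-7 - \frac{2}{5}\right)^{2} = \left(- \frac{37}{5}\right)^{2} = \frac{1369}{25}$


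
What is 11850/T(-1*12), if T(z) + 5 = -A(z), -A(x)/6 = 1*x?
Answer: -11850/77 ≈ -153.90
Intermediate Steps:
A(x) = -6*x
T(z) = -5 + 6*z (T(z) = -5 - (-6)*z = -5 + 6*z)
11850/T(-1*12) = 11850/(-5 + 6*(-1*12)) = 11850/(-5 + 6*(-12)) = 11850/(-5 - 72) = 11850/(-77) = 11850*(-1/77) = -11850/77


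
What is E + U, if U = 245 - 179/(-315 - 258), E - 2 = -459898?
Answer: -263379844/573 ≈ -4.5965e+5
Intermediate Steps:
E = -459896 (E = 2 - 459898 = -459896)
U = 140564/573 (U = 245 - 179/(-573) = 245 - 179*(-1/573) = 245 + 179/573 = 140564/573 ≈ 245.31)
E + U = -459896 + 140564/573 = -263379844/573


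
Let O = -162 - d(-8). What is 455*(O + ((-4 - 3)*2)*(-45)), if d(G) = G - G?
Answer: 212940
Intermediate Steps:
d(G) = 0
O = -162 (O = -162 - 1*0 = -162 + 0 = -162)
455*(O + ((-4 - 3)*2)*(-45)) = 455*(-162 + ((-4 - 3)*2)*(-45)) = 455*(-162 - 7*2*(-45)) = 455*(-162 - 14*(-45)) = 455*(-162 + 630) = 455*468 = 212940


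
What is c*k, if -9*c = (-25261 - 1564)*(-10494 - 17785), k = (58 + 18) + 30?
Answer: -80409922550/9 ≈ -8.9344e+9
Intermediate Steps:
k = 106 (k = 76 + 30 = 106)
c = -758584175/9 (c = -(-25261 - 1564)*(-10494 - 17785)/9 = -(-26825)*(-28279)/9 = -⅑*758584175 = -758584175/9 ≈ -8.4287e+7)
c*k = -758584175/9*106 = -80409922550/9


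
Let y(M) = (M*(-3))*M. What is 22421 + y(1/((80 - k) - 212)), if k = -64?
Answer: 103674701/4624 ≈ 22421.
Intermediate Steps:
y(M) = -3*M**2 (y(M) = (-3*M)*M = -3*M**2)
22421 + y(1/((80 - k) - 212)) = 22421 - 3/((80 - 1*(-64)) - 212)**2 = 22421 - 3/((80 + 64) - 212)**2 = 22421 - 3/(144 - 212)**2 = 22421 - 3*(1/(-68))**2 = 22421 - 3*(-1/68)**2 = 22421 - 3*1/4624 = 22421 - 3/4624 = 103674701/4624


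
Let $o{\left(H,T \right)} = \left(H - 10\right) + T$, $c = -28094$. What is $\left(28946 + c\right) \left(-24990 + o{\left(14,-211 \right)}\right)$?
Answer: $-21467844$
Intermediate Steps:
$o{\left(H,T \right)} = -10 + H + T$ ($o{\left(H,T \right)} = \left(-10 + H\right) + T = -10 + H + T$)
$\left(28946 + c\right) \left(-24990 + o{\left(14,-211 \right)}\right) = \left(28946 - 28094\right) \left(-24990 - 207\right) = 852 \left(-24990 - 207\right) = 852 \left(-25197\right) = -21467844$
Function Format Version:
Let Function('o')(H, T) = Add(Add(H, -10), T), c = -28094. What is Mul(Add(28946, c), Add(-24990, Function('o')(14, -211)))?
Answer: -21467844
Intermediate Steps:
Function('o')(H, T) = Add(-10, H, T) (Function('o')(H, T) = Add(Add(-10, H), T) = Add(-10, H, T))
Mul(Add(28946, c), Add(-24990, Function('o')(14, -211))) = Mul(Add(28946, -28094), Add(-24990, Add(-10, 14, -211))) = Mul(852, Add(-24990, -207)) = Mul(852, -25197) = -21467844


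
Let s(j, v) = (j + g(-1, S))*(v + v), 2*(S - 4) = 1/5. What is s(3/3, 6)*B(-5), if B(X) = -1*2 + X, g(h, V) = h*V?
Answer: 1302/5 ≈ 260.40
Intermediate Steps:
S = 41/10 (S = 4 + (½)/5 = 4 + (½)*(⅕) = 4 + ⅒ = 41/10 ≈ 4.1000)
g(h, V) = V*h
s(j, v) = 2*v*(-41/10 + j) (s(j, v) = (j + (41/10)*(-1))*(v + v) = (j - 41/10)*(2*v) = (-41/10 + j)*(2*v) = 2*v*(-41/10 + j))
B(X) = -2 + X
s(3/3, 6)*B(-5) = ((⅕)*6*(-41 + 10*(3/3)))*(-2 - 5) = ((⅕)*6*(-41 + 10*(3*(⅓))))*(-7) = ((⅕)*6*(-41 + 10*1))*(-7) = ((⅕)*6*(-41 + 10))*(-7) = ((⅕)*6*(-31))*(-7) = -186/5*(-7) = 1302/5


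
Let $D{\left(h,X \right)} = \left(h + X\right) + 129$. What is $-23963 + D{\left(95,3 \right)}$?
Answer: $-23736$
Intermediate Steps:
$D{\left(h,X \right)} = 129 + X + h$ ($D{\left(h,X \right)} = \left(X + h\right) + 129 = 129 + X + h$)
$-23963 + D{\left(95,3 \right)} = -23963 + \left(129 + 3 + 95\right) = -23963 + 227 = -23736$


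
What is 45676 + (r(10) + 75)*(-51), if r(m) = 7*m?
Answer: 38281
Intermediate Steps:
45676 + (r(10) + 75)*(-51) = 45676 + (7*10 + 75)*(-51) = 45676 + (70 + 75)*(-51) = 45676 + 145*(-51) = 45676 - 7395 = 38281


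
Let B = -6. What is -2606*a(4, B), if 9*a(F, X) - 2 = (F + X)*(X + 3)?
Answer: -20848/9 ≈ -2316.4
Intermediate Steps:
a(F, X) = 2/9 + (3 + X)*(F + X)/9 (a(F, X) = 2/9 + ((F + X)*(X + 3))/9 = 2/9 + ((F + X)*(3 + X))/9 = 2/9 + ((3 + X)*(F + X))/9 = 2/9 + (3 + X)*(F + X)/9)
-2606*a(4, B) = -2606*(2/9 + (⅓)*4 + (⅓)*(-6) + (⅑)*(-6)² + (⅑)*4*(-6)) = -2606*(2/9 + 4/3 - 2 + (⅑)*36 - 8/3) = -2606*(2/9 + 4/3 - 2 + 4 - 8/3) = -2606*8/9 = -20848/9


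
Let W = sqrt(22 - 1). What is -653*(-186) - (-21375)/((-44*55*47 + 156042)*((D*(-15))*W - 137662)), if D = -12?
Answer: 6954590251394618961/57259219249492 - 961875*sqrt(21)/200407267373222 ≈ 1.2146e+5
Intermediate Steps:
W = sqrt(21) ≈ 4.5826
-653*(-186) - (-21375)/((-44*55*47 + 156042)*((D*(-15))*W - 137662)) = -653*(-186) - (-21375)/((-44*55*47 + 156042)*((-12*(-15))*sqrt(21) - 137662)) = 121458 - (-21375)/((-2420*47 + 156042)*(180*sqrt(21) - 137662)) = 121458 - (-21375)/((-113740 + 156042)*(-137662 + 180*sqrt(21))) = 121458 - (-21375)/(42302*(-137662 + 180*sqrt(21))) = 121458 - (-21375)/(-5823377924 + 7614360*sqrt(21)) = 121458 + 21375/(-5823377924 + 7614360*sqrt(21))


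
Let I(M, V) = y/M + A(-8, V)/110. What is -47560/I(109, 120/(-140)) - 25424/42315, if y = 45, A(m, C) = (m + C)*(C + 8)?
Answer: 3378177923816/11527815 ≈ 2.9305e+5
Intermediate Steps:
A(m, C) = (8 + C)*(C + m) (A(m, C) = (C + m)*(8 + C) = (8 + C)*(C + m))
I(M, V) = -32/55 + 45/M + V²/110 (I(M, V) = 45/M + (V² + 8*V + 8*(-8) + V*(-8))/110 = 45/M + (V² + 8*V - 64 - 8*V)*(1/110) = 45/M + (-64 + V²)*(1/110) = 45/M + (-32/55 + V²/110) = -32/55 + 45/M + V²/110)
-47560/I(109, 120/(-140)) - 25424/42315 = -47560*11990/(4950 + 109*(-64 + (120/(-140))²)) - 25424/42315 = -47560*11990/(4950 + 109*(-64 + (120*(-1/140))²)) - 25424*1/42315 = -47560*11990/(4950 + 109*(-64 + (-6/7)²)) - 3632/6045 = -47560*11990/(4950 + 109*(-64 + 36/49)) - 3632/6045 = -47560*11990/(4950 + 109*(-3100/49)) - 3632/6045 = -47560*11990/(4950 - 337900/49) - 3632/6045 = -47560/((1/110)*(1/109)*(-95350/49)) - 3632/6045 = -47560/(-9535/58751) - 3632/6045 = -47560*(-58751/9535) - 3632/6045 = 558839512/1907 - 3632/6045 = 3378177923816/11527815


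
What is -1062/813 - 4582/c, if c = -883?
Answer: 929140/239293 ≈ 3.8829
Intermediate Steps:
-1062/813 - 4582/c = -1062/813 - 4582/(-883) = -1062*1/813 - 4582*(-1/883) = -354/271 + 4582/883 = 929140/239293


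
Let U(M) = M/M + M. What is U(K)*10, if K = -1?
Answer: 0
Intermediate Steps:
U(M) = 1 + M
U(K)*10 = (1 - 1)*10 = 0*10 = 0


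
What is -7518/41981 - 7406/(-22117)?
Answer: 144635680/928493777 ≈ 0.15577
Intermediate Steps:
-7518/41981 - 7406/(-22117) = -7518*1/41981 - 7406*(-1/22117) = -7518/41981 + 7406/22117 = 144635680/928493777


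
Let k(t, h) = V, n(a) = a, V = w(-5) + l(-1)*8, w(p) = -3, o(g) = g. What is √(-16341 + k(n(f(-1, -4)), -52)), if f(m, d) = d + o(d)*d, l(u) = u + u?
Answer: 2*I*√4090 ≈ 127.91*I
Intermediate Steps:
l(u) = 2*u
f(m, d) = d + d² (f(m, d) = d + d*d = d + d²)
V = -19 (V = -3 + (2*(-1))*8 = -3 - 2*8 = -3 - 16 = -19)
k(t, h) = -19
√(-16341 + k(n(f(-1, -4)), -52)) = √(-16341 - 19) = √(-16360) = 2*I*√4090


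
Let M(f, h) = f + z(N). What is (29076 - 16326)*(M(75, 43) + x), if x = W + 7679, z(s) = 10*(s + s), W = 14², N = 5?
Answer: 102637500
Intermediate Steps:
W = 196
z(s) = 20*s (z(s) = 10*(2*s) = 20*s)
x = 7875 (x = 196 + 7679 = 7875)
M(f, h) = 100 + f (M(f, h) = f + 20*5 = f + 100 = 100 + f)
(29076 - 16326)*(M(75, 43) + x) = (29076 - 16326)*((100 + 75) + 7875) = 12750*(175 + 7875) = 12750*8050 = 102637500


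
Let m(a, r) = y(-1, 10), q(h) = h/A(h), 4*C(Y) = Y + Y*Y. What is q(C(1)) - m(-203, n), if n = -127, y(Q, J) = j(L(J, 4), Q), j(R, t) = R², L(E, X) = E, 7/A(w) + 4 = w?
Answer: -401/4 ≈ -100.25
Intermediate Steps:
A(w) = 7/(-4 + w)
C(Y) = Y/4 + Y²/4 (C(Y) = (Y + Y*Y)/4 = (Y + Y²)/4 = Y/4 + Y²/4)
y(Q, J) = J²
q(h) = h*(-4/7 + h/7) (q(h) = h/((7/(-4 + h))) = h*(-4/7 + h/7))
m(a, r) = 100 (m(a, r) = 10² = 100)
q(C(1)) - m(-203, n) = ((¼)*1*(1 + 1))*(-4 + (¼)*1*(1 + 1))/7 - 1*100 = ((¼)*1*2)*(-4 + (¼)*1*2)/7 - 100 = (⅐)*(½)*(-4 + ½) - 100 = (⅐)*(½)*(-7/2) - 100 = -¼ - 100 = -401/4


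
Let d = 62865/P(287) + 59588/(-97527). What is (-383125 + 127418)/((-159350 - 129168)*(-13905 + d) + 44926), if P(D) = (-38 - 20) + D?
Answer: -5710879078881/87835251582666874 ≈ -6.5018e-5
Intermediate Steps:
P(D) = -58 + D
d = 6117389203/22333683 (d = 62865/(-58 + 287) + 59588/(-97527) = 62865/229 + 59588*(-1/97527) = 62865*(1/229) - 59588/97527 = 62865/229 - 59588/97527 = 6117389203/22333683 ≈ 273.91)
(-383125 + 127418)/((-159350 - 129168)*(-13905 + d) + 44926) = (-383125 + 127418)/((-159350 - 129168)*(-13905 + 6117389203/22333683) + 44926) = -255707/(-288518*(-304432472912/22333683) + 44926) = -255707/(87834248219624416/22333683 + 44926) = -255707/87835251582666874/22333683 = -255707*22333683/87835251582666874 = -5710879078881/87835251582666874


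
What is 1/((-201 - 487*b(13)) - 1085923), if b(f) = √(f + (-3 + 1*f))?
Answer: -1086124/1179659888489 + 487*√23/1179659888489 ≈ -9.1873e-7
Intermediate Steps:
b(f) = √(-3 + 2*f) (b(f) = √(f + (-3 + f)) = √(-3 + 2*f))
1/((-201 - 487*b(13)) - 1085923) = 1/((-201 - 487*√(-3 + 2*13)) - 1085923) = 1/((-201 - 487*√(-3 + 26)) - 1085923) = 1/((-201 - 487*√23) - 1085923) = 1/(-1086124 - 487*√23)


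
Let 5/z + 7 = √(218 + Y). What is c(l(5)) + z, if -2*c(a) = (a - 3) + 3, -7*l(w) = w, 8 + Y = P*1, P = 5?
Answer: 330/581 + 5*√215/166 ≈ 1.0096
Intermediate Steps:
Y = -3 (Y = -8 + 5*1 = -8 + 5 = -3)
z = 5/(-7 + √215) (z = 5/(-7 + √(218 - 3)) = 5/(-7 + √215) ≈ 0.65250)
l(w) = -w/7
c(a) = -a/2 (c(a) = -((a - 3) + 3)/2 = -((-3 + a) + 3)/2 = -a/2)
c(l(5)) + z = -(-1)*5/14 + (35/166 + 5*√215/166) = -½*(-5/7) + (35/166 + 5*√215/166) = 5/14 + (35/166 + 5*√215/166) = 330/581 + 5*√215/166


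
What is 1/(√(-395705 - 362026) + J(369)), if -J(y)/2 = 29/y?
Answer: -21402/103173414055 - 136161*I*√757731/103173414055 ≈ -2.0744e-7 - 0.0011488*I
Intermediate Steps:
J(y) = -58/y
1/(√(-395705 - 362026) + J(369)) = 1/(√(-395705 - 362026) - 58/369) = 1/(√(-757731) - 58*1/369) = 1/(I*√757731 - 58/369) = 1/(-58/369 + I*√757731)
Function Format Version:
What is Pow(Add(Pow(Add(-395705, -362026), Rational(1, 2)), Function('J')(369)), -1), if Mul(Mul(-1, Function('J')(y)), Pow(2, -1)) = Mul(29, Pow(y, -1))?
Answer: Add(Rational(-21402, 103173414055), Mul(Rational(-136161, 103173414055), I, Pow(757731, Rational(1, 2)))) ≈ Add(-2.0744e-7, Mul(-0.0011488, I))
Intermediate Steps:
Function('J')(y) = Mul(-58, Pow(y, -1)) (Function('J')(y) = Mul(-2, Mul(29, Pow(y, -1))) = Mul(-58, Pow(y, -1)))
Pow(Add(Pow(Add(-395705, -362026), Rational(1, 2)), Function('J')(369)), -1) = Pow(Add(Pow(Add(-395705, -362026), Rational(1, 2)), Mul(-58, Pow(369, -1))), -1) = Pow(Add(Pow(-757731, Rational(1, 2)), Mul(-58, Rational(1, 369))), -1) = Pow(Add(Mul(I, Pow(757731, Rational(1, 2))), Rational(-58, 369)), -1) = Pow(Add(Rational(-58, 369), Mul(I, Pow(757731, Rational(1, 2)))), -1)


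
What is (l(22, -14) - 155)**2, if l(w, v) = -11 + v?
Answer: 32400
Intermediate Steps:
(l(22, -14) - 155)**2 = ((-11 - 14) - 155)**2 = (-25 - 155)**2 = (-180)**2 = 32400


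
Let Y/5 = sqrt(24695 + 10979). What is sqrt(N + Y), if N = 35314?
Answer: sqrt(35314 + 5*sqrt(35674)) ≈ 190.42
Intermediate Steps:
Y = 5*sqrt(35674) (Y = 5*sqrt(24695 + 10979) = 5*sqrt(35674) ≈ 944.38)
sqrt(N + Y) = sqrt(35314 + 5*sqrt(35674))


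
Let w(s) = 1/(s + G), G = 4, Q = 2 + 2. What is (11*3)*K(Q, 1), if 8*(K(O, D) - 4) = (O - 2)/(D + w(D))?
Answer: 1111/8 ≈ 138.88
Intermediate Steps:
Q = 4
w(s) = 1/(4 + s) (w(s) = 1/(s + 4) = 1/(4 + s))
K(O, D) = 4 + (-2 + O)/(8*(D + 1/(4 + D))) (K(O, D) = 4 + ((O - 2)/(D + 1/(4 + D)))/8 = 4 + ((-2 + O)/(D + 1/(4 + D)))/8 = 4 + (-2 + O)/(8*(D + 1/(4 + D))))
(11*3)*K(Q, 1) = (11*3)*((32 + (4 + 1)*(-2 + 4 + 32*1))/(8*(1 + 1*(4 + 1)))) = 33*((32 + 5*(-2 + 4 + 32))/(8*(1 + 1*5))) = 33*((32 + 5*34)/(8*(1 + 5))) = 33*((1/8)*(32 + 170)/6) = 33*((1/8)*(1/6)*202) = 33*(101/24) = 1111/8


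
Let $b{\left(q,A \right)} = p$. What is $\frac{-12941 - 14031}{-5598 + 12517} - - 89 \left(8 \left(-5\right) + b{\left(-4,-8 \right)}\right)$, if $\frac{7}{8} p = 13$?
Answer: $- \frac{9869820}{4403} \approx -2241.6$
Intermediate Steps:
$p = \frac{104}{7}$ ($p = \frac{8}{7} \cdot 13 = \frac{104}{7} \approx 14.857$)
$b{\left(q,A \right)} = \frac{104}{7}$
$\frac{-12941 - 14031}{-5598 + 12517} - - 89 \left(8 \left(-5\right) + b{\left(-4,-8 \right)}\right) = \frac{-12941 - 14031}{-5598 + 12517} - - 89 \left(8 \left(-5\right) + \frac{104}{7}\right) = - \frac{26972}{6919} - - 89 \left(-40 + \frac{104}{7}\right) = \left(-26972\right) \frac{1}{6919} - \left(-89\right) \left(- \frac{176}{7}\right) = - \frac{2452}{629} - \frac{15664}{7} = - \frac{9869820}{4403}$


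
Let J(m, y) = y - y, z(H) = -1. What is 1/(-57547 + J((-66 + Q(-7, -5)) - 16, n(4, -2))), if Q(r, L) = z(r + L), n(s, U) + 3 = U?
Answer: -1/57547 ≈ -1.7377e-5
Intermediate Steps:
n(s, U) = -3 + U
Q(r, L) = -1
J(m, y) = 0
1/(-57547 + J((-66 + Q(-7, -5)) - 16, n(4, -2))) = 1/(-57547 + 0) = 1/(-57547) = -1/57547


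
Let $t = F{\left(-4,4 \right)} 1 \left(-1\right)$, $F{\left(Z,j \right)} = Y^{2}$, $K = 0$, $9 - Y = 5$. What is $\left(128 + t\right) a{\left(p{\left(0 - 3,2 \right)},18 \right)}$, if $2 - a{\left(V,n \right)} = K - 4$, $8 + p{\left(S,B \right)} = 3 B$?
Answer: $672$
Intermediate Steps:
$Y = 4$ ($Y = 9 - 5 = 4$)
$p{\left(S,B \right)} = -8 + 3 B$
$a{\left(V,n \right)} = 6$ ($a{\left(V,n \right)} = 2 - \left(0 - 4\right) = 2 - -4 = 2 + 4 = 6$)
$F{\left(Z,j \right)} = 16$ ($F{\left(Z,j \right)} = 4^{2} = 16$)
$t = -16$ ($t = 16 \cdot 1 \left(-1\right) = 16 \left(-1\right) = -16$)
$\left(128 + t\right) a{\left(p{\left(0 - 3,2 \right)},18 \right)} = \left(128 - 16\right) 6 = 112 \cdot 6 = 672$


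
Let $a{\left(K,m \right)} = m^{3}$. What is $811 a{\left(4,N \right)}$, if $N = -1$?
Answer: $-811$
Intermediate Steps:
$811 a{\left(4,N \right)} = 811 \left(-1\right)^{3} = 811 \left(-1\right) = -811$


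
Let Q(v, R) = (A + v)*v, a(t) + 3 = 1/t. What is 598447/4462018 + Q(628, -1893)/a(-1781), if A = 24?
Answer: -50841935579245/372578503 ≈ -1.3646e+5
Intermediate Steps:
a(t) = -3 + 1/t
Q(v, R) = v*(24 + v) (Q(v, R) = (24 + v)*v = v*(24 + v))
598447/4462018 + Q(628, -1893)/a(-1781) = 598447/4462018 + (628*(24 + 628))/(-3 + 1/(-1781)) = 598447*(1/4462018) + (628*652)/(-3 - 1/1781) = 598447/4462018 + 409456/(-5344/1781) = 598447/4462018 + 409456*(-1781/5344) = 598447/4462018 - 45577571/334 = -50841935579245/372578503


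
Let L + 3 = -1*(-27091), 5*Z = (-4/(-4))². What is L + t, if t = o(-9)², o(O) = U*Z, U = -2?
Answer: 677204/25 ≈ 27088.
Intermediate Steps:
Z = ⅕ (Z = (-4/(-4))²/5 = (-4*(-¼))²/5 = (⅕)*1² = (⅕)*1 = ⅕ ≈ 0.20000)
L = 27088 (L = -3 - 1*(-27091) = -3 + 27091 = 27088)
o(O) = -⅖ (o(O) = -2*⅕ = -⅖)
t = 4/25 (t = (-⅖)² = 4/25 ≈ 0.16000)
L + t = 27088 + 4/25 = 677204/25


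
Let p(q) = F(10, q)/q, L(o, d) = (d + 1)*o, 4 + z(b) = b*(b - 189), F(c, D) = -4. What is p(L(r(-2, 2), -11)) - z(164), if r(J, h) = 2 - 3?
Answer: 20518/5 ≈ 4103.6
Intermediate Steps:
r(J, h) = -1
z(b) = -4 + b*(-189 + b) (z(b) = -4 + b*(b - 189) = -4 + b*(-189 + b))
L(o, d) = o*(1 + d) (L(o, d) = (1 + d)*o = o*(1 + d))
p(q) = -4/q
p(L(r(-2, 2), -11)) - z(164) = -4*(-1/(1 - 11)) - (-4 + 164² - 189*164) = -4/((-1*(-10))) - (-4 + 26896 - 30996) = -4/10 - 1*(-4104) = -4*⅒ + 4104 = -⅖ + 4104 = 20518/5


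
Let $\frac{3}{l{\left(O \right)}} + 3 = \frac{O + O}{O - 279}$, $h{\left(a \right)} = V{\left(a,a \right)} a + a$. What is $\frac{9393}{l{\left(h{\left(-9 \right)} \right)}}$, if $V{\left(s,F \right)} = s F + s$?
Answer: $- \frac{259873}{52} \approx -4997.6$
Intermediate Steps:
$V{\left(s,F \right)} = s + F s$ ($V{\left(s,F \right)} = F s + s = s + F s$)
$h{\left(a \right)} = a + a^{2} \left(1 + a\right)$ ($h{\left(a \right)} = a \left(1 + a\right) a + a = a^{2} \left(1 + a\right) + a = a + a^{2} \left(1 + a\right)$)
$l{\left(O \right)} = \frac{3}{-3 + \frac{2 O}{-279 + O}}$ ($l{\left(O \right)} = \frac{3}{-3 + \frac{O + O}{O - 279}} = \frac{3}{-3 + \frac{2 O}{-279 + O}}$)
$\frac{9393}{l{\left(h{\left(-9 \right)} \right)}} = \frac{9393}{3 \frac{1}{-837 - 9 \left(1 - 9 \left(1 - 9\right)\right)} \left(279 - - 9 \left(1 - 9 \left(1 - 9\right)\right)\right)} = \frac{9393}{3 \frac{1}{-837 - 9 \left(1 - -72\right)} \left(279 - - 9 \left(1 - -72\right)\right)} = \frac{9393}{3 \frac{1}{-837 - 9 \left(1 + 72\right)} \left(279 - - 9 \left(1 + 72\right)\right)} = \frac{9393}{3 \frac{1}{-837 - 657} \left(279 - \left(-9\right) 73\right)} = \frac{9393}{3 \frac{1}{-837 - 657} \left(279 - -657\right)} = \frac{9393}{3 \frac{1}{-1494} \left(279 + 657\right)} = \frac{9393}{3 \left(- \frac{1}{1494}\right) 936} = \frac{9393}{- \frac{156}{83}} = 9393 \left(- \frac{83}{156}\right) = - \frac{259873}{52}$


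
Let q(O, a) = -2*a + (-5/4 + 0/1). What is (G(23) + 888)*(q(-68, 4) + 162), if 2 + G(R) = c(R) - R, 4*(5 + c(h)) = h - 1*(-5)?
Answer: 528515/4 ≈ 1.3213e+5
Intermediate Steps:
c(h) = -15/4 + h/4 (c(h) = -5 + (h - 1*(-5))/4 = -5 + (h + 5)/4 = -5 + (5 + h)/4 = -5 + (5/4 + h/4) = -15/4 + h/4)
q(O, a) = -5/4 - 2*a (q(O, a) = -2*a + (-5*¼ + 0*1) = -2*a + (-5/4 + 0) = -2*a - 5/4 = -5/4 - 2*a)
G(R) = -23/4 - 3*R/4 (G(R) = -2 + ((-15/4 + R/4) - R) = -2 + (-15/4 - 3*R/4) = -23/4 - 3*R/4)
(G(23) + 888)*(q(-68, 4) + 162) = ((-23/4 - ¾*23) + 888)*((-5/4 - 2*4) + 162) = ((-23/4 - 69/4) + 888)*((-5/4 - 8) + 162) = (-23 + 888)*(-37/4 + 162) = 865*(611/4) = 528515/4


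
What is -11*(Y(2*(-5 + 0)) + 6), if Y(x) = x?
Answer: 44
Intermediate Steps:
-11*(Y(2*(-5 + 0)) + 6) = -11*(2*(-5 + 0) + 6) = -11*(2*(-5) + 6) = -11*(-10 + 6) = -11*(-4) = 44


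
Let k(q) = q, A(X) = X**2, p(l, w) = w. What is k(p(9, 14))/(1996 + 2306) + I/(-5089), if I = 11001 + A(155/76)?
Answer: -136524279503/63226631664 ≈ -2.1593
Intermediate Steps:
I = 63565801/5776 (I = 11001 + (155/76)**2 = 11001 + 24025/5776 = 63565801/5776 ≈ 11005.)
k(p(9, 14))/(1996 + 2306) + I/(-5089) = 14/(1996 + 2306) + (63565801/5776)/(-5089) = 14/4302 + (63565801/5776)*(-1/5089) = 14*(1/4302) - 63565801/29394064 = 7/2151 - 63565801/29394064 = -136524279503/63226631664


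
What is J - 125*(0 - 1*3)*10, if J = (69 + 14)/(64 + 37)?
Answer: 378833/101 ≈ 3750.8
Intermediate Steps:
J = 83/101 ≈ 0.82178
J - 125*(0 - 1*3)*10 = 83/101 - 125*(0 - 1*3)*10 = 83/101 - 125*(0 - 3)*10 = 83/101 - (-375)*10 = 83/101 - 125*(-30) = 83/101 + 3750 = 378833/101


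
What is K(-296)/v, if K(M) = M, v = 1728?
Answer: -37/216 ≈ -0.17130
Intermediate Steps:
K(-296)/v = -296/1728 = -296*1/1728 = -37/216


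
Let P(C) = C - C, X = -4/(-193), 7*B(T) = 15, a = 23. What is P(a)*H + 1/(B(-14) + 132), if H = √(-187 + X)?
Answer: 7/939 ≈ 0.0074547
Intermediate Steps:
B(T) = 15/7 (B(T) = (⅐)*15 = 15/7)
X = 4/193 (X = -4*(-1/193) = 4/193 ≈ 0.020725)
P(C) = 0
H = I*√6964791/193 (H = √(-187 + 4/193) = √(-36087/193) = I*√6964791/193 ≈ 13.674*I)
P(a)*H + 1/(B(-14) + 132) = 0*(I*√6964791/193) + 1/(15/7 + 132) = 0 + 1/(939/7) = 0 + 7/939 = 7/939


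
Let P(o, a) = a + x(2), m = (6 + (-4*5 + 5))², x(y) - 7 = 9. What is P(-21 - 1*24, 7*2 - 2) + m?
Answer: 109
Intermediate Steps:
x(y) = 16 (x(y) = 7 + 9 = 16)
m = 81 (m = (6 + (-20 + 5))² = (6 - 15)² = (-9)² = 81)
P(o, a) = 16 + a (P(o, a) = a + 16 = 16 + a)
P(-21 - 1*24, 7*2 - 2) + m = (16 + (7*2 - 2)) + 81 = (16 + (14 - 2)) + 81 = (16 + 12) + 81 = 28 + 81 = 109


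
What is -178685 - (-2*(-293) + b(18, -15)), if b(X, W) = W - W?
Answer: -179271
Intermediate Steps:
b(X, W) = 0
-178685 - (-2*(-293) + b(18, -15)) = -178685 - (-2*(-293) + 0) = -178685 - (586 + 0) = -178685 - 1*586 = -178685 - 586 = -179271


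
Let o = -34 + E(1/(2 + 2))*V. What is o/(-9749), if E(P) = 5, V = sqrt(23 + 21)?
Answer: 34/9749 - 10*sqrt(11)/9749 ≈ 8.5522e-5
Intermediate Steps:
V = 2*sqrt(11) (V = sqrt(44) = 2*sqrt(11) ≈ 6.6332)
o = -34 + 10*sqrt(11) (o = -34 + 5*(2*sqrt(11)) = -34 + 10*sqrt(11) ≈ -0.83375)
o/(-9749) = (-34 + 10*sqrt(11))/(-9749) = (-34 + 10*sqrt(11))*(-1/9749) = 34/9749 - 10*sqrt(11)/9749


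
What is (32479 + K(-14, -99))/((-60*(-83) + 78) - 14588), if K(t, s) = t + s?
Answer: -16183/4765 ≈ -3.3962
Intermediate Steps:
K(t, s) = s + t
(32479 + K(-14, -99))/((-60*(-83) + 78) - 14588) = (32479 + (-99 - 14))/((-60*(-83) + 78) - 14588) = (32479 - 113)/((4980 + 78) - 14588) = 32366/(5058 - 14588) = 32366/(-9530) = 32366*(-1/9530) = -16183/4765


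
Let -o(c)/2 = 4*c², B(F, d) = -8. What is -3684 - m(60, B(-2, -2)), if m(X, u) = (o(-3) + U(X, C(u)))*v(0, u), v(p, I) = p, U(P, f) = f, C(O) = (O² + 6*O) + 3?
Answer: -3684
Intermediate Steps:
C(O) = 3 + O² + 6*O
o(c) = -8*c²
m(X, u) = 0 (m(X, u) = (-8*(-3)² + (3 + u² + 6*u))*0 = (-8*9 + (3 + u² + 6*u))*0 = (-72 + (3 + u² + 6*u))*0 = (-69 + u² + 6*u)*0 = 0)
-3684 - m(60, B(-2, -2)) = -3684 - 1*0 = -3684 + 0 = -3684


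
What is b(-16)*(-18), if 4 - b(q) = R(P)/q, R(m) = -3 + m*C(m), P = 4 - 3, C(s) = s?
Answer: -279/4 ≈ -69.750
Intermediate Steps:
P = 1
R(m) = -3 + m² (R(m) = -3 + m*m = -3 + m²)
b(q) = 4 + 2/q (b(q) = 4 - (-3 + 1²)/q = 4 - (-3 + 1)/q = 4 - (-2)/q = 4 + 2/q)
b(-16)*(-18) = (4 + 2/(-16))*(-18) = (4 + 2*(-1/16))*(-18) = (4 - ⅛)*(-18) = (31/8)*(-18) = -279/4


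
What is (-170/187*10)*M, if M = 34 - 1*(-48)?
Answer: -8200/11 ≈ -745.45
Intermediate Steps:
M = 82 (M = 34 + 48 = 82)
(-170/187*10)*M = (-170/187*10)*82 = (-170*1/187*10)*82 = -10/11*10*82 = -100/11*82 = -8200/11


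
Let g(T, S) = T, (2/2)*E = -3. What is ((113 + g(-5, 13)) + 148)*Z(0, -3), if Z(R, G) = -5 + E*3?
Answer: -3584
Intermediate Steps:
E = -3
Z(R, G) = -14 (Z(R, G) = -5 - 3*3 = -5 - 9 = -14)
((113 + g(-5, 13)) + 148)*Z(0, -3) = ((113 - 5) + 148)*(-14) = (108 + 148)*(-14) = 256*(-14) = -3584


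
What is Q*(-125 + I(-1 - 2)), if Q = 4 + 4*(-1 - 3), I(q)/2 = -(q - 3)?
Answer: 1356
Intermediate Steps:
I(q) = 6 - 2*q (I(q) = 2*(-(q - 3)) = 2*(-(-3 + q)) = 2*(3 - q) = 6 - 2*q)
Q = -12 (Q = 4 + 4*(-4) = 4 - 16 = -12)
Q*(-125 + I(-1 - 2)) = -12*(-125 + (6 - 2*(-1 - 2))) = -12*(-125 + (6 - 2*(-3))) = -12*(-125 + (6 + 6)) = -12*(-125 + 12) = -12*(-113) = 1356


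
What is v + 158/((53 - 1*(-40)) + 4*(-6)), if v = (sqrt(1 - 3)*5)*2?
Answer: 158/69 + 10*I*sqrt(2) ≈ 2.2899 + 14.142*I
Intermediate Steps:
v = 10*I*sqrt(2) (v = (sqrt(-2)*5)*2 = ((I*sqrt(2))*5)*2 = (5*I*sqrt(2))*2 = 10*I*sqrt(2) ≈ 14.142*I)
v + 158/((53 - 1*(-40)) + 4*(-6)) = 10*I*sqrt(2) + 158/((53 - 1*(-40)) + 4*(-6)) = 10*I*sqrt(2) + 158/((53 + 40) - 24) = 10*I*sqrt(2) + 158/(93 - 24) = 10*I*sqrt(2) + 158/69 = 158/69 + 10*I*sqrt(2)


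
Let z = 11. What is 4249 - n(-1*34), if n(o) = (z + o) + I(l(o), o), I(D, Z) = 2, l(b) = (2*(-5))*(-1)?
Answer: 4270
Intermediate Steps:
l(b) = 10 (l(b) = -10*(-1) = 10)
n(o) = 13 + o (n(o) = (11 + o) + 2 = 13 + o)
4249 - n(-1*34) = 4249 - (13 - 1*34) = 4249 - (13 - 34) = 4249 - 1*(-21) = 4249 + 21 = 4270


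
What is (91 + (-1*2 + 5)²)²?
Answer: 10000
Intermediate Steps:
(91 + (-1*2 + 5)²)² = (91 + (-2 + 5)²)² = (91 + 3²)² = (91 + 9)² = 100² = 10000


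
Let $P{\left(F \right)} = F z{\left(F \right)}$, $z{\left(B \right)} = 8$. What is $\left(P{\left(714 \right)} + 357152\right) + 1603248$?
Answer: $1966112$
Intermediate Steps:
$P{\left(F \right)} = 8 F$ ($P{\left(F \right)} = F 8 = 8 F$)
$\left(P{\left(714 \right)} + 357152\right) + 1603248 = \left(8 \cdot 714 + 357152\right) + 1603248 = \left(5712 + 357152\right) + 1603248 = 362864 + 1603248 = 1966112$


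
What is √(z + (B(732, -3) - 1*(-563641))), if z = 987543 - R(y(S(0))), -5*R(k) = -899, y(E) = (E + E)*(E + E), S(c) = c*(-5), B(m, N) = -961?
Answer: 2*√9687770/5 ≈ 1245.0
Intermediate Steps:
S(c) = -5*c
y(E) = 4*E² (y(E) = (2*E)*(2*E) = 4*E²)
R(k) = 899/5 (R(k) = -⅕*(-899) = 899/5)
z = 4936816/5 (z = 987543 - 1*899/5 = 987543 - 899/5 = 4936816/5 ≈ 9.8736e+5)
√(z + (B(732, -3) - 1*(-563641))) = √(4936816/5 + (-961 - 1*(-563641))) = √(4936816/5 + (-961 + 563641)) = √(4936816/5 + 562680) = √(7750216/5) = 2*√9687770/5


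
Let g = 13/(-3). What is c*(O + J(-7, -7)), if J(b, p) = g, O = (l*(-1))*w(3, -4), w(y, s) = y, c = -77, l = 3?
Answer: 3080/3 ≈ 1026.7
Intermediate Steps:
g = -13/3 (g = 13*(-⅓) = -13/3 ≈ -4.3333)
O = -9 (O = (3*(-1))*3 = -3*3 = -9)
J(b, p) = -13/3
c*(O + J(-7, -7)) = -77*(-9 - 13/3) = -77*(-40/3) = 3080/3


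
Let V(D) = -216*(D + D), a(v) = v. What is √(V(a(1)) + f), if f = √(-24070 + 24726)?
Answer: 2*√(-108 + √41) ≈ 20.159*I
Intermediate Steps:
f = 4*√41 (f = √656 = 4*√41 ≈ 25.612)
V(D) = -432*D
√(V(a(1)) + f) = √(-432*1 + 4*√41) = √(-432 + 4*√41)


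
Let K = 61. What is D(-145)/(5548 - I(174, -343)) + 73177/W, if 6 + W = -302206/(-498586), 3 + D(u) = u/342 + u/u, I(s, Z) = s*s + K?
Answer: -11896698162430271/876905173530 ≈ -13567.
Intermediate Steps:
I(s, Z) = 61 + s² (I(s, Z) = s*s + 61 = s² + 61 = 61 + s²)
D(u) = -2 + u/342 (D(u) = -3 + (u/342 + u/u) = -3 + (u*(1/342) + 1) = -3 + (u/342 + 1) = -3 + (1 + u/342) = -2 + u/342)
W = -1344655/249293 (W = -6 - 302206/(-498586) = -6 - 302206*(-1/498586) = -6 + 151103/249293 = -1344655/249293 ≈ -5.3939)
D(-145)/(5548 - I(174, -343)) + 73177/W = (-2 + (1/342)*(-145))/(5548 - (61 + 174²)) + 73177/(-1344655/249293) = (-2 - 145/342)/(5548 - (61 + 30276)) + 73177*(-249293/1344655) = -829/(342*(5548 - 1*30337)) - 1403270297/103435 = -829/(342*(5548 - 30337)) - 1403270297/103435 = -829/342/(-24789) - 1403270297/103435 = -829/342*(-1/24789) - 1403270297/103435 = 829/8477838 - 1403270297/103435 = -11896698162430271/876905173530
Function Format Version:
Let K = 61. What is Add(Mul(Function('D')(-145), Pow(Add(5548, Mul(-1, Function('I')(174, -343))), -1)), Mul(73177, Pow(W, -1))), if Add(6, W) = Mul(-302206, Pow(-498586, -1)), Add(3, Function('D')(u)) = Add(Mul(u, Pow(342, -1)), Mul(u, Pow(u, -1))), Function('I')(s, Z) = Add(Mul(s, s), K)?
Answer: Rational(-11896698162430271, 876905173530) ≈ -13567.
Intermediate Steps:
Function('I')(s, Z) = Add(61, Pow(s, 2)) (Function('I')(s, Z) = Add(Mul(s, s), 61) = Add(Pow(s, 2), 61) = Add(61, Pow(s, 2)))
Function('D')(u) = Add(-2, Mul(Rational(1, 342), u)) (Function('D')(u) = Add(-3, Add(Mul(u, Pow(342, -1)), Mul(u, Pow(u, -1)))) = Add(-3, Add(Mul(u, Rational(1, 342)), 1)) = Add(-3, Add(Mul(Rational(1, 342), u), 1)) = Add(-3, Add(1, Mul(Rational(1, 342), u))) = Add(-2, Mul(Rational(1, 342), u)))
W = Rational(-1344655, 249293) (W = Add(-6, Mul(-302206, Pow(-498586, -1))) = Add(-6, Mul(-302206, Rational(-1, 498586))) = Add(-6, Rational(151103, 249293)) = Rational(-1344655, 249293) ≈ -5.3939)
Add(Mul(Function('D')(-145), Pow(Add(5548, Mul(-1, Function('I')(174, -343))), -1)), Mul(73177, Pow(W, -1))) = Add(Mul(Add(-2, Mul(Rational(1, 342), -145)), Pow(Add(5548, Mul(-1, Add(61, Pow(174, 2)))), -1)), Mul(73177, Pow(Rational(-1344655, 249293), -1))) = Add(Mul(Add(-2, Rational(-145, 342)), Pow(Add(5548, Mul(-1, Add(61, 30276))), -1)), Mul(73177, Rational(-249293, 1344655))) = Add(Mul(Rational(-829, 342), Pow(Add(5548, Mul(-1, 30337)), -1)), Rational(-1403270297, 103435)) = Add(Mul(Rational(-829, 342), Pow(Add(5548, -30337), -1)), Rational(-1403270297, 103435)) = Add(Mul(Rational(-829, 342), Pow(-24789, -1)), Rational(-1403270297, 103435)) = Add(Mul(Rational(-829, 342), Rational(-1, 24789)), Rational(-1403270297, 103435)) = Add(Rational(829, 8477838), Rational(-1403270297, 103435)) = Rational(-11896698162430271, 876905173530)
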